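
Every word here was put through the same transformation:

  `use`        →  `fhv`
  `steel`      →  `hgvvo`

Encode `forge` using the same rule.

Each letter is replaced by its mirror in the alphabet: a↔z, b↔y, c↔x, and so on (the Atbash cipher).
For forge: f↔u, o↔l, r↔i, g↔t, e↔v.

ulitv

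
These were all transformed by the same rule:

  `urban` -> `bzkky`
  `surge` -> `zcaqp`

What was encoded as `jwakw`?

coral

In urban: u→b is +7, r→z is +8, b→k is +9, a→k is +10 — the shift increases by 1 each position. Letter i (0-indexed) is shifted by i+7, so successive shifts are 7, 8, 9, ….
Decoding jwakw: j−7=c, w−8=o, a−9=r, k−10=a, w−11=l.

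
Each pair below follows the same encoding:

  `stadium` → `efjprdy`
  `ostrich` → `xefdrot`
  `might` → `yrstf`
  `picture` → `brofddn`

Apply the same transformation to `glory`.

sxxdk

The shift depends on letter class: consonant s→e is +12, but vowel a→j is +9. Vowels shift forward by 9 and consonants shift forward by 12.
For glory: g(cons)+12=s, l(cons)+12=x, o(vowel)+9=x, r(cons)+12=d, y(cons)+12=k.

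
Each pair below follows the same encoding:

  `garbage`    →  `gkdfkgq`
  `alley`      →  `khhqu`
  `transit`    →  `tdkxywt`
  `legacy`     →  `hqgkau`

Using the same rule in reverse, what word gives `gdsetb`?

g(6)→g(6) and a(0)→k(10) fit y≡21x+10 (mod 26); the inverse of 21 mod 26 is 5. Treating letters as 0–25, the rule is x ↦ 21x + 10 (mod 26).
Decoding gdsetb: g(6)→5·(6−10)≡6=g; d(3)→5·(3−10)≡17=r; s(18)→5·(18−10)≡14=o; e(4)→5·(4−10)≡22=w; t(19)→5·(19−10)≡19=t; b(1)→5·(1−10)≡7=h (all mod 26).

growth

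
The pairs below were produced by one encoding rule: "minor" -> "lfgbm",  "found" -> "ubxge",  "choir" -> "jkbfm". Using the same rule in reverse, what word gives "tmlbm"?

m(12)→l(11) and i(8)→f(5) fit y≡21x+19 (mod 26); the inverse of 21 mod 26 is 5. This is an affine cipher: with a=0,…,z=25, each position x becomes (21x+19) mod 26.
Decoding tmlbm: t(19)→5·(19−19)≡0=a; m(12)→5·(12−19)≡17=r; l(11)→5·(11−19)≡12=m; b(1)→5·(1−19)≡14=o; m(12)→5·(12−19)≡17=r (all mod 26).

armor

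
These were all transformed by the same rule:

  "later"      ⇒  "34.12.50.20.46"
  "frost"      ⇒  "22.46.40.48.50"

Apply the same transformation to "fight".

22.28.24.26.50

With a=1..z=26, the number is 2·pos + 10.
Applying it to fight: f=6→22, i=9→28, g=7→24, h=8→26, t=20→50.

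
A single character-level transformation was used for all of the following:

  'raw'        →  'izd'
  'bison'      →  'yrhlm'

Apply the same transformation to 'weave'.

dvzev

Each pair mirrors across the alphabet (r↔i, a↔z, w↔d): positions sum to 25. Each letter is replaced by its mirror in the alphabet: a↔z, b↔y, c↔x, and so on (the Atbash cipher).
Applying it to weave: w↔d, e↔v, a↔z, v↔e, e↔v.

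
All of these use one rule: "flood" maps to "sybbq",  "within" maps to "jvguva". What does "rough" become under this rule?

Every letter moves 13 places later in the alphabet, wrapping around z→a.
Applying it to rough: r+13=e, o+13=b, u+13=h, g+13=t, h+13=u.

ebhtu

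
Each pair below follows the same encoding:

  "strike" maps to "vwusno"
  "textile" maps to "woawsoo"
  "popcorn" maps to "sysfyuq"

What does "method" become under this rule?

powkyg

Two shifts are in play — +10 for a/e/i/o/u, +3 for every other letter.
For method: m(cons)+3=p, e(vowel)+10=o, t(cons)+3=w, h(cons)+3=k, o(vowel)+10=y, d(cons)+3=g.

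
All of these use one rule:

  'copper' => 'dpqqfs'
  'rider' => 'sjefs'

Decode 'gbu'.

Compare letters: c→d is +1, o→p is +1, p→q is +1 — a constant shift. Every letter moves 1 place later in the alphabet, wrapping around z→a.
Undoing it on gbu: g−1=f, b−1=a, u−1=t.

fat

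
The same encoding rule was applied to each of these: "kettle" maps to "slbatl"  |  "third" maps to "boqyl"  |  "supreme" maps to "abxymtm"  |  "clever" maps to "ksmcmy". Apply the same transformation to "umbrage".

ctjyinm

Shifts by position in kettle: pos 0: k→s (+8), pos 1: e→l (+7), pos 2: t→b (+8), pos 3: t→a (+7) — repeating every 2. It's a Vigenère-style cipher with numeric key [8,7]: position i shifts by key[i mod 2].
Applying it to umbrage: u+8=c, m+7=t, b+8=j, r+7=y, a+8=i, g+7=n, e+8=m.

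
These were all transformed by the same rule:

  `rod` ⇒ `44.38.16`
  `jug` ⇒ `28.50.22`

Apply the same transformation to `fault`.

20.10.50.32.48

With a=1..z=26, the number is 2·pos + 8.
For fault: f=6→20, a=1→10, u=21→50, l=12→32, t=20→48.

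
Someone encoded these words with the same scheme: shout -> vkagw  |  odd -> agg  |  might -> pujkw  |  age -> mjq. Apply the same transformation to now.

Vowels shift forward by 12 and consonants shift forward by 3.
Applying it to now: n(cons)+3=q, o(vowel)+12=a, w(cons)+3=z.

qaz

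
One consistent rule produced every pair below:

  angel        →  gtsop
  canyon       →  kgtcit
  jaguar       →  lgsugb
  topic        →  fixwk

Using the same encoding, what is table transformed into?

a(0)→g(6) and n(13)→t(19) fit y≡15x+6 (mod 26); the inverse of 15 mod 26 is 7. Each letter's alphabet position (a=0..z=25) is mapped through 15·x+6 mod 26 — an affine cipher.
For table: t(19)→15·19+6≡5=f; a(0)→15·0+6≡6=g; b(1)→15·1+6≡21=v; l(11)→15·11+6≡15=p; e(4)→15·4+6≡14=o (all mod 26).

fgvpo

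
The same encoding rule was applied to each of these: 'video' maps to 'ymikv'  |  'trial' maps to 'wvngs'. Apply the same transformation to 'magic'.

peloj

In video: v→y is +3, i→m is +4, d→i is +5, e→k is +6 — the shift increases by 1 each position. Each letter shifts forward by (position + 3), i.e. 3, 4, 5, … — the shift grows by one for each successive letter.
On magic: m+3=p, a+4=e, g+5=l, i+6=o, c+7=j.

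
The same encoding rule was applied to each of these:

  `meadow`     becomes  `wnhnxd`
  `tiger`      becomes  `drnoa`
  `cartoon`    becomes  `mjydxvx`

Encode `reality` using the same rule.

Shifts by position in meadow: pos 0: m→w (+10), pos 1: e→n (+9), pos 2: a→h (+7), pos 3: d→n (+10), pos 4: o→x (+9), pos 5: w→d (+7) — repeating every 3. The shifts repeat in a cycle of length 3: positions 0,1,… shift by +10, +9, +7, then the pattern repeats.
Applying it to reality: r+10=b, e+9=n, a+7=h, l+10=v, i+9=r, t+7=a, y+10=i.

bnhvrai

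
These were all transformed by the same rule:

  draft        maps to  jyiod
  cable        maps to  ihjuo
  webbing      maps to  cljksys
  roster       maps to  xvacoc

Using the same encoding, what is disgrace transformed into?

jpapblor

In draft: d→j is +6, r→y is +7, a→i is +8, f→o is +9 — the shift increases by 1 each position. Letter i (0-indexed) is shifted by i+6, so successive shifts are 6, 7, 8, ….
For disgrace: d+6=j, i+7=p, s+8=a, g+9=p, r+10=b, a+11=l, c+12=o, e+13=r.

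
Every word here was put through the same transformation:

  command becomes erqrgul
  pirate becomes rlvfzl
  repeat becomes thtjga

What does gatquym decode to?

In command: c→e is +2, o→r is +3, m→q is +4, m→r is +5 — the shift increases by 1 each position. Letter i (0-indexed) is shifted by i+2, so successive shifts are 2, 3, 4, ….
Decoding gatquym: g−2=e, a−3=x, t−4=p, q−5=l, u−6=o, y−7=r, m−8=e.

explore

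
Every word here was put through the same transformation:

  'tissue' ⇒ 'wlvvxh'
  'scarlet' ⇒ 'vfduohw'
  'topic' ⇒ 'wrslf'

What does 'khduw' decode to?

heart

Compare letters: t→w is +3, i→l is +3, s→v is +3 — a constant shift. Every letter moves 3 places later in the alphabet, wrapping around z→a.
Reversing it on khduw: k−3=h, h−3=e, d−3=a, u−3=r, w−3=t.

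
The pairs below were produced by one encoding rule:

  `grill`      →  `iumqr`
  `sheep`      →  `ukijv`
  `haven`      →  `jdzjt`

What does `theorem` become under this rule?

vkitxlu

The shift increases by 1 at each position, starting from +2: 2, 3, 4, ….
For theorem: t+2=v, h+3=k, e+4=i, o+5=t, r+6=x, e+7=l, m+8=u.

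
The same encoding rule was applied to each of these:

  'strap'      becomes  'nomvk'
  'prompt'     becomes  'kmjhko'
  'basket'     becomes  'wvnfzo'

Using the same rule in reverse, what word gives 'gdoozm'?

Compare letters: s→n is +21, t→o is +21, r→m is +21 — a constant shift. This is a Caesar cipher with shift 21.
Undoing it on gdoozm: g−21=l, d−21=i, o−21=t, o−21=t, z−21=e, m−21=r.

litter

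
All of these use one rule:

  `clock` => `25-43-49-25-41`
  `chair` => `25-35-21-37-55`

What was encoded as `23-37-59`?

c(#3)→25 and l(#12)→43: differences scale by 2, so n = 2·pos + 19. Each letter becomes 2×(its alphabet position, a=1..z=26) + 19.
Undoing it on 23-37-59: 23→(23−19)÷2=2=b, 37→(37−19)÷2=9=i, 59→(59−19)÷2=20=t.

bit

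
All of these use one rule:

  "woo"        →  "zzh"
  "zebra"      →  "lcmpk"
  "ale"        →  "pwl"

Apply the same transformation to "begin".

ytrpm

The output letters match the input read backwards, each shifted +11: woo reversed is oow. The word is reversed, then every letter is shifted forward by 11.
On begin: reverse → nigeb; then shift: n+11=y, i+11=t, g+11=r, e+11=p, b+11=m.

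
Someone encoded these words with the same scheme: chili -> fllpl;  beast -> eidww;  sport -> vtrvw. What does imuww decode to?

Shifts by position in chili: pos 0: c→f (+3), pos 1: h→l (+4), pos 2: i→l (+3), pos 3: l→p (+4) — repeating every 2. A repeating key of period 2 is used — shifts +3, +4 over and over.
Reversing it on imuww: i−3=f, m−4=i, u−3=r, w−4=s, w−3=t.

first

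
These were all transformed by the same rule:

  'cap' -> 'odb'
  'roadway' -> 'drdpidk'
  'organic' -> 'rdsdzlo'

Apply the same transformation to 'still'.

eflxx

The shift depends on letter class: consonant c→o is +12, but vowel a→d is +3. Vowels shift forward by 3 and consonants shift forward by 12.
Applying it to still: s(cons)+12=e, t(cons)+12=f, i(vowel)+3=l, l(cons)+12=x, l(cons)+12=x.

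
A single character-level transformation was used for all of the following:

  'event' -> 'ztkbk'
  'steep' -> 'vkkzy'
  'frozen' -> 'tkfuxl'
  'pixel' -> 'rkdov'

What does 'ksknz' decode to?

The output letters match the input read backwards, each shifted +6: event reversed is tneve. Read the word backwards and shift each letter +6.
Undoing it on ksknz: shift back: k−6=e, s−6=m, k−6=e, n−6=h, z−6=t → emeht; then reverse → theme.

theme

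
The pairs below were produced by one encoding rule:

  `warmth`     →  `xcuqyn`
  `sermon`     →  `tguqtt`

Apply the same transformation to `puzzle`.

qwcdqk

Letter i (0-indexed) is shifted by i+1, so successive shifts are 1, 2, 3, ….
Applying it to puzzle: p+1=q, u+2=w, z+3=c, z+4=d, l+5=q, e+6=k.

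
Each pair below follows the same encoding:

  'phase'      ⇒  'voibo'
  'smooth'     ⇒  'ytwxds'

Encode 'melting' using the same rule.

sltcsys

In phase: p→v is +6, h→o is +7, a→i is +8, s→b is +9 — the shift increases by 1 each position. The shift increases by 1 at each position, starting from +6: 6, 7, 8, ….
Applying it to melting: m+6=s, e+7=l, l+8=t, t+9=c, i+10=s, n+11=y, g+12=s.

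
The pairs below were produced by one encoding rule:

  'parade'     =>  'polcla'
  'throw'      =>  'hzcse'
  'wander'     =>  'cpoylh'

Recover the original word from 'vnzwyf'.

The output letters match the input read backwards, each shifted +11: parade reversed is edarap. The word is reversed, then every letter is shifted forward by 11.
Decoding vnzwyf: shift back: v−11=k, n−11=c, z−11=o, w−11=l, y−11=n, f−11=u → kcolnu; then reverse → unlock.

unlock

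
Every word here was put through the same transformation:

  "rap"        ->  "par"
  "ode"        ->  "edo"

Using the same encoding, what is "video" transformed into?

oediv

The output letters match the input read backwards: rap reversed is par. The word is simply reversed.
Applying it to video: reverse → oediv.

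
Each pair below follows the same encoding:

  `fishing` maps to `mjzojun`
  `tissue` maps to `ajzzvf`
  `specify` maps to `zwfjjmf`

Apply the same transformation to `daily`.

kbjsf

The shift depends on letter class: consonant f→m is +7, but vowel i→j is +1. The rule splits by letter class: vowels +1, consonants +7.
For daily: d(cons)+7=k, a(vowel)+1=b, i(vowel)+1=j, l(cons)+7=s, y(cons)+7=f.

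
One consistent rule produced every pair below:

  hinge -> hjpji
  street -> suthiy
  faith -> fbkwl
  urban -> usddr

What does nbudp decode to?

nasal

In hinge: h→h is +0, i→j is +1, n→p is +2, g→j is +3 — the shift increases by 1 each position. Letter i (0-indexed) is shifted by i+0, so successive shifts are 0, 1, 2, ….
Reversing it on nbudp: n−0=n, b−1=a, u−2=s, d−3=a, p−4=l.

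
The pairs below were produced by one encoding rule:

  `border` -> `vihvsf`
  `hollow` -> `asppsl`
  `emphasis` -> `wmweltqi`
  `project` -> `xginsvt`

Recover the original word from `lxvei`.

earth

The output letters match the input read backwards, each shifted +4: border reversed is redrob. The word is reversed, then every letter is shifted forward by 4.
Decoding lxvei: shift back: l−4=h, x−4=t, v−4=r, e−4=a, i−4=e → htrae; then reverse → earth.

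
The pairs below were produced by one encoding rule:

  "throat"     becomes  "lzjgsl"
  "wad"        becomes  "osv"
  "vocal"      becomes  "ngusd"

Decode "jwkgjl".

Compare letters: t→l is +18, h→z is +18, r→j is +18 — a constant shift. Every letter moves 18 places later in the alphabet, wrapping around z→a.
Reversing it on jwkgjl: j−18=r, w−18=e, k−18=s, g−18=o, j−18=r, l−18=t.

resort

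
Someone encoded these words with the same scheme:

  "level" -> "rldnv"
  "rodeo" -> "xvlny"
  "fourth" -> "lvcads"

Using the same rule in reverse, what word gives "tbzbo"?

In level: l→r is +6, e→l is +7, v→d is +8, e→n is +9 — the shift increases by 1 each position. The shift increases by 1 at each position, starting from +6: 6, 7, 8, ….
Reversing it on tbzbo: t−6=n, b−7=u, z−8=r, b−9=s, o−10=e.

nurse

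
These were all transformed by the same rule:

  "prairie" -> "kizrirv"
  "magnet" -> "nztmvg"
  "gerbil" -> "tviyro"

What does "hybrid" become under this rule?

sbyirw

Each pair mirrors across the alphabet (p↔k, r↔i, a↔z): positions sum to 25. This is the alphabet-reversal cipher (Atbash): a becomes z, b becomes y, etc.
For hybrid: h↔s, y↔b, b↔y, r↔i, i↔r, d↔w.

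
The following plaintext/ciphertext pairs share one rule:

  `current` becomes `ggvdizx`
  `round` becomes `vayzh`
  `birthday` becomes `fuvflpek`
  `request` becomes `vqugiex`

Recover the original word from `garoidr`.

A repeating key of period 2 is used — shifts +4, +12 over and over.
Undoing it on garoidr: g−4=c, a−12=o, r−4=n, o−12=c, i−4=e, d−12=r, r−4=n.

concern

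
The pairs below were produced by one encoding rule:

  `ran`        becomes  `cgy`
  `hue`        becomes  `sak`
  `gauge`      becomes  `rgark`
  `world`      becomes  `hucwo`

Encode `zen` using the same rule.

kky

The shift depends on letter class: consonant r→c is +11, but vowel a→g is +6. The rule splits by letter class: vowels +6, consonants +11.
For zen: z(cons)+11=k, e(vowel)+6=k, n(cons)+11=y.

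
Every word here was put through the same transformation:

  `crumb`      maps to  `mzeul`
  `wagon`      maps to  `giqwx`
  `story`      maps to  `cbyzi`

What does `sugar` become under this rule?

Shifts by position in crumb: pos 0: c→m (+10), pos 1: r→z (+8), pos 2: u→e (+10), pos 3: m→u (+8) — repeating every 2. A repeating key of period 2 is used — shifts +10, +8 over and over.
On sugar: s+10=c, u+8=c, g+10=q, a+8=i, r+10=b.

ccqib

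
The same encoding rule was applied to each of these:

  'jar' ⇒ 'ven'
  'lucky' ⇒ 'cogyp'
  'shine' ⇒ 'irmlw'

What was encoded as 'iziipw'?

Two steps: reverse the string, then apply a Caesar shift of +4.
Undoing it on iziipw: shift back: i−4=e, z−4=v, i−4=e, i−4=e, p−4=l, w−4=s → eveels; then reverse → sleeve.

sleeve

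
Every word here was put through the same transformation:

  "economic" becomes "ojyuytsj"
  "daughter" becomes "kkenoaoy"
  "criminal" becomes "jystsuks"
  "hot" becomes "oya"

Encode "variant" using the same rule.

The shift depends on letter class: consonant c→j is +7, but vowel e→o is +10. Vowels shift forward by 10 and consonants shift forward by 7.
On variant: v(cons)+7=c, a(vowel)+10=k, r(cons)+7=y, i(vowel)+10=s, a(vowel)+10=k, n(cons)+7=u, t(cons)+7=a.

ckyskua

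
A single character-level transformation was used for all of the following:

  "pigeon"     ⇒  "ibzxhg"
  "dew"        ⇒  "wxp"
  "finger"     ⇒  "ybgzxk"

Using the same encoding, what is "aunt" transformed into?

tngm

This is a Caesar cipher with shift 19.
For aunt: a+19=t, u+19=n, n+19=g, t+19=m.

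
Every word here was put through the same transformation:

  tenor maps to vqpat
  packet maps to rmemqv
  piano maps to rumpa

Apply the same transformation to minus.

oupgu

The shift depends on letter class: consonant t→v is +2, but vowel e→q is +12. The rule splits by letter class: vowels +12, consonants +2.
On minus: m(cons)+2=o, i(vowel)+12=u, n(cons)+2=p, u(vowel)+12=g, s(cons)+2=u.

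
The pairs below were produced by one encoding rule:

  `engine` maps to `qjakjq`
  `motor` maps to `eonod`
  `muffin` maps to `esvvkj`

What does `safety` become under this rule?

iwvqnm

Treating letters as 0–25, the rule is x ↦ 5x + 22 (mod 26).
On safety: s(18)→5·18+22≡8=i; a(0)→5·0+22≡22=w; f(5)→5·5+22≡21=v; e(4)→5·4+22≡16=q; t(19)→5·19+22≡13=n; y(24)→5·24+22≡12=m (all mod 26).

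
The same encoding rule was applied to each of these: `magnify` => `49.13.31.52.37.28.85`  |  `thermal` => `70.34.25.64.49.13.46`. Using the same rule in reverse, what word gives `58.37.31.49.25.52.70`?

pigment

m(#13)→49 and a(#1)→13: differences scale by 3, so n = 3·pos + 10. Each letter becomes 3×(its alphabet position, a=1..z=26) + 10.
Reversing it on 58.37.31.49.25.52.70: 58→(58−10)÷3=16=p, 37→(37−10)÷3=9=i, 31→(31−10)÷3=7=g, 49→(49−10)÷3=13=m, 25→(25−10)÷3=5=e, 52→(52−10)÷3=14=n, 70→(70−10)÷3=20=t.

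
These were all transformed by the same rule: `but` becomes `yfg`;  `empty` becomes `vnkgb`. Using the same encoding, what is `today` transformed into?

This is the alphabet-reversal cipher (Atbash): a becomes z, b becomes y, etc.
For today: t↔g, o↔l, d↔w, a↔z, y↔b.

glwzb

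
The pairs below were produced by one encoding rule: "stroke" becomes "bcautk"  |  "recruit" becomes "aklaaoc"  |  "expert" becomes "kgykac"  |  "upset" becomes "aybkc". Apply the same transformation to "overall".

The shift depends on letter class: consonant s→b is +9, but vowel o→u is +6. The rule splits by letter class: vowels +6, consonants +9.
Applying it to overall: o(vowel)+6=u, v(cons)+9=e, e(vowel)+6=k, r(cons)+9=a, a(vowel)+6=g, l(cons)+9=u, l(cons)+9=u.

uekaguu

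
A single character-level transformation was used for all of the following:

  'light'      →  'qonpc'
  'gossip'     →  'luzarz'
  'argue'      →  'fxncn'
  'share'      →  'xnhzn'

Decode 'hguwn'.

canoe

Each letter shifts forward by (position + 5), i.e. 5, 6, 7, … — the shift grows by one for each successive letter.
Undoing it on hguwn: h−5=c, g−6=a, u−7=n, w−8=o, n−9=e.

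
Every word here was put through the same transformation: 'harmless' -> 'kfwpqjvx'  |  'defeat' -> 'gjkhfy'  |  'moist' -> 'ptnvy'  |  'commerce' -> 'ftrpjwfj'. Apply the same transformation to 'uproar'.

Shifts by position in harmless: pos 0: h→k (+3), pos 1: a→f (+5), pos 2: r→w (+5), pos 3: m→p (+3), pos 4: l→q (+5), pos 5: e→j (+5) — repeating every 3. It's a Vigenère-style cipher with numeric key [3,5,5]: position i shifts by key[i mod 3].
For uproar: u+3=x, p+5=u, r+5=w, o+3=r, a+5=f, r+5=w.

xuwrfw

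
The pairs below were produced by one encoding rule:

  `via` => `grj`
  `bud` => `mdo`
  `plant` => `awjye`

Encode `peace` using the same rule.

anjnn

The shift depends on letter class: consonant v→g is +11, but vowel i→r is +9. The rule splits by letter class: vowels +9, consonants +11.
For peace: p(cons)+11=a, e(vowel)+9=n, a(vowel)+9=j, c(cons)+11=n, e(vowel)+9=n.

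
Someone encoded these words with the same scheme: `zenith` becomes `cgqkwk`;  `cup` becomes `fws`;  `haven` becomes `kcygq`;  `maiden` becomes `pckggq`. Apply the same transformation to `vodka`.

yqgnc

The shift depends on letter class: consonant z→c is +3, but vowel e→g is +2. The rule splits by letter class: vowels +2, consonants +3.
Applying it to vodka: v(cons)+3=y, o(vowel)+2=q, d(cons)+3=g, k(cons)+3=n, a(vowel)+2=c.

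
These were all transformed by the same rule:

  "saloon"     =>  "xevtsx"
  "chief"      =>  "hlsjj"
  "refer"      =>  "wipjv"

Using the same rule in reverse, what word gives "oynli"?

The shifts repeat in a cycle of length 3: positions 0,1,… shift by +5, +4, +10, then the pattern repeats.
Reversing it on oynli: o−5=j, y−4=u, n−10=d, l−5=g, i−4=e.

judge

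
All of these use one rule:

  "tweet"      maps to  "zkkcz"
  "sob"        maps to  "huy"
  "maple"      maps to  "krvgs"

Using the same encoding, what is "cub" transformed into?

hai

The output letters match the input read backwards, each shifted +6: tweet reversed is teewt. Two steps: reverse the string, then apply a Caesar shift of +6.
On cub: reverse → buc; then shift: b+6=h, u+6=a, c+6=i.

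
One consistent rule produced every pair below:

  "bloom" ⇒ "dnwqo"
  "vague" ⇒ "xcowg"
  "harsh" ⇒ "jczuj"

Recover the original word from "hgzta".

Shifts by position in bloom: pos 0: b→d (+2), pos 1: l→n (+2), pos 2: o→w (+8), pos 3: o→q (+2), pos 4: m→o (+2) — repeating every 3. A repeating key of period 3 is used — shifts +2, +2, +8 over and over.
Undoing it on hgzta: h−2=f, g−2=e, z−8=r, t−2=r, a−2=y.

ferry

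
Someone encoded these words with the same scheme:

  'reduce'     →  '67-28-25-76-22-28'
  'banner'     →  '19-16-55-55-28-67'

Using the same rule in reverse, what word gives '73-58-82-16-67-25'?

r(#18)→67 and e(#5)→28: differences scale by 3, so n = 3·pos + 13. The formula is n = 3×(alphabet index, a=1) + 13.
Undoing it on 73-58-82-16-67-25: 73→(73−13)÷3=20=t, 58→(58−13)÷3=15=o, 82→(82−13)÷3=23=w, 16→(16−13)÷3=1=a, 67→(67−13)÷3=18=r, 25→(25−13)÷3=4=d.

toward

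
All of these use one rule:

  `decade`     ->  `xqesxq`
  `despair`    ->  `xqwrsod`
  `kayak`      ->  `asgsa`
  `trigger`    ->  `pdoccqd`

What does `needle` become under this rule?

d(3)→x(23) and e(4)→q(16) fit y≡19x+18 (mod 26); the inverse of 19 mod 26 is 11. Each letter's alphabet position (a=0..z=25) is mapped through 19·x+18 mod 26 — an affine cipher.
On needle: n(13)→19·13+18≡5=f; e(4)→19·4+18≡16=q; e(4)→19·4+18≡16=q; d(3)→19·3+18≡23=x; l(11)→19·11+18≡19=t; e(4)→19·4+18≡16=q (all mod 26).

fqqxtq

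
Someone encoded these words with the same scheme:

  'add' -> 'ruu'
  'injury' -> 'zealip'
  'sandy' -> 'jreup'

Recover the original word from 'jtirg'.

scrap

Compare letters: a→r is +17, d→u is +17, d→u is +17 — a constant shift. Each letter is shifted forward by 17 in the alphabet (a Caesar shift of +17).
Decoding jtirg: j−17=s, t−17=c, i−17=r, r−17=a, g−17=p.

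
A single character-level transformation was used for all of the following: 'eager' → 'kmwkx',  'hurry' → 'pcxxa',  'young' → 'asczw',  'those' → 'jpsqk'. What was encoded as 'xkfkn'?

e(4)→k(10) and a(0)→m(12) fit y≡19x+12 (mod 26); the inverse of 19 mod 26 is 11. This is an affine cipher: with a=0,…,z=25, each position x becomes (19x+12) mod 26.
Reversing it on xkfkn: x(23)→11·(23−12)≡17=r; k(10)→11·(10−12)≡4=e; f(5)→11·(5−12)≡1=b; k(10)→11·(10−12)≡4=e; n(13)→11·(13−12)≡11=l (all mod 26).

rebel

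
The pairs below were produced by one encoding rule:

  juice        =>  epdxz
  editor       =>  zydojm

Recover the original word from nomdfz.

Compare letters: j→e is +21, u→p is +21, i→d is +21 — a constant shift. Each letter is shifted forward by 21 in the alphabet (a Caesar shift of +21).
Reversing it on nomdfz: n−21=s, o−21=t, m−21=r, d−21=i, f−21=k, z−21=e.

strike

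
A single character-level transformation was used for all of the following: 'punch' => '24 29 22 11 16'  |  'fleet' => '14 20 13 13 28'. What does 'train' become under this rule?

28 26 9 17 22

The number is (letter's place in the alphabet, a=1) + 8.
Applying it to train: t=20→28, r=18→26, a=1→9, i=9→17, n=14→22.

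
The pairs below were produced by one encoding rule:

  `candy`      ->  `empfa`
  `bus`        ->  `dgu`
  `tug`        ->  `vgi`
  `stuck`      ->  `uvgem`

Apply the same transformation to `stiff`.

The rule splits by letter class: vowels +12, consonants +2.
Applying it to stiff: s(cons)+2=u, t(cons)+2=v, i(vowel)+12=u, f(cons)+2=h, f(cons)+2=h.

uvuhh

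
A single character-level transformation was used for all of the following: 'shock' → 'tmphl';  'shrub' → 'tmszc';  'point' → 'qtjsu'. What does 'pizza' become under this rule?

qnaeb

Shifts by position in shock: pos 0: s→t (+1), pos 1: h→m (+5), pos 2: o→p (+1), pos 3: c→h (+5) — repeating every 2. It's a Vigenère-style cipher with numeric key [1,5]: position i shifts by key[i mod 2].
On pizza: p+1=q, i+5=n, z+1=a, z+5=e, a+1=b.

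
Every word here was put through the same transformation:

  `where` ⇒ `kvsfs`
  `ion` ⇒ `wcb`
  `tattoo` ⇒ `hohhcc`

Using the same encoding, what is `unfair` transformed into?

Compare letters: w→k is +14, h→v is +14, e→s is +14 — a constant shift. Each letter is shifted forward by 14 in the alphabet (a Caesar shift of +14).
For unfair: u+14=i, n+14=b, f+14=t, a+14=o, i+14=w, r+14=f.

ibtowf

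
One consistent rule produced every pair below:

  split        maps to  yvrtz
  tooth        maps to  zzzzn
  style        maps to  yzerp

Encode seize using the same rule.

yptfp

The shift depends on letter class: consonant s→y is +6, but vowel i→t is +11. Two shifts are in play — +11 for a/e/i/o/u, +6 for every other letter.
Applying it to seize: s(cons)+6=y, e(vowel)+11=p, i(vowel)+11=t, z(cons)+6=f, e(vowel)+11=p.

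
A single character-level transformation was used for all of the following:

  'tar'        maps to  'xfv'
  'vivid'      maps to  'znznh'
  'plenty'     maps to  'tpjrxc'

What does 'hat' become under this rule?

lfx

The rule splits by letter class: vowels +5, consonants +4.
For hat: h(cons)+4=l, a(vowel)+5=f, t(cons)+4=x.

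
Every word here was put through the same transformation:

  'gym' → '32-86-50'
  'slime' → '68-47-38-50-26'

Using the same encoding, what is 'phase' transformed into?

59-35-14-68-26

The formula is n = 3×(alphabet index, a=1) + 11.
On phase: p=16→59, h=8→35, a=1→14, s=19→68, e=5→26.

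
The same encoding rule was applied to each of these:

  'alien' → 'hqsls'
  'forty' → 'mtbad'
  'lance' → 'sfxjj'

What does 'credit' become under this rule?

Shifts by position in alien: pos 0: a→h (+7), pos 1: l→q (+5), pos 2: i→s (+10), pos 3: e→l (+7), pos 4: n→s (+5) — repeating every 3. The shifts repeat in a cycle of length 3: positions 0,1,… shift by +7, +5, +10, then the pattern repeats.
Applying it to credit: c+7=j, r+5=w, e+10=o, d+7=k, i+5=n, t+10=d.

jwoknd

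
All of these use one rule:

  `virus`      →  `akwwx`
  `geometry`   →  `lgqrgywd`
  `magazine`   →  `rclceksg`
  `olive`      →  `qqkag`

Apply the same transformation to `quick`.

The shift depends on letter class: consonant v→a is +5, but vowel i→k is +2. The rule splits by letter class: vowels +2, consonants +5.
For quick: q(cons)+5=v, u(vowel)+2=w, i(vowel)+2=k, c(cons)+5=h, k(cons)+5=p.

vwkhp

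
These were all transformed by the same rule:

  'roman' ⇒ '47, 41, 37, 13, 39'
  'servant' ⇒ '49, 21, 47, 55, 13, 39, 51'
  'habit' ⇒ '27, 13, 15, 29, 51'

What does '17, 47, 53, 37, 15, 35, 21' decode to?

crumble

The formula is n = 2×(alphabet index, a=1) + 11.
Decoding 17, 47, 53, 37, 15, 35, 21: 17→(17−11)÷2=3=c, 47→(47−11)÷2=18=r, 53→(53−11)÷2=21=u, 37→(37−11)÷2=13=m, 15→(15−11)÷2=2=b, 35→(35−11)÷2=12=l, 21→(21−11)÷2=5=e.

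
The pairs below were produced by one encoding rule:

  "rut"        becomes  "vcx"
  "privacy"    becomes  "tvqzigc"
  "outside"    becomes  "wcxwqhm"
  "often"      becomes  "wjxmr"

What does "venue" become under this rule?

zmrcm

The shift depends on letter class: consonant r→v is +4, but vowel u→c is +8. The rule splits by letter class: vowels +8, consonants +4.
Applying it to venue: v(cons)+4=z, e(vowel)+8=m, n(cons)+4=r, u(vowel)+8=c, e(vowel)+8=m.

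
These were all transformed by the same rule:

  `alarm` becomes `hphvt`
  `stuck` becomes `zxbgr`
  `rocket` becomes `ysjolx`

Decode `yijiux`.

Shifts by position in alarm: pos 0: a→h (+7), pos 1: l→p (+4), pos 2: a→h (+7), pos 3: r→v (+4) — repeating every 2. A repeating key of period 2 is used — shifts +7, +4 over and over.
Decoding yijiux: y−7=r, i−4=e, j−7=c, i−4=e, u−7=n, x−4=t.

recent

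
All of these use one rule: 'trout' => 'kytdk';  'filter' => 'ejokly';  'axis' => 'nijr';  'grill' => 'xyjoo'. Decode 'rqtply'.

t(19)→k(10) and r(17)→y(24) fit y≡19x+13 (mod 26); the inverse of 19 mod 26 is 11. Each letter's alphabet position (a=0..z=25) is mapped through 19·x+13 mod 26 — an affine cipher.
Decoding rqtply: r(17)→11·(17−13)≡18=s; q(16)→11·(16−13)≡7=h; t(19)→11·(19−13)≡14=o; p(15)→11·(15−13)≡22=w; l(11)→11·(11−13)≡4=e; y(24)→11·(24−13)≡17=r (all mod 26).

shower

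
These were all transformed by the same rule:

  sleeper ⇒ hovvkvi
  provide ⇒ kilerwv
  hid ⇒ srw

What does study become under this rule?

hgfwb

Each pair mirrors across the alphabet (s↔h, l↔o, e↔v): positions sum to 25. This is the alphabet-reversal cipher (Atbash): a becomes z, b becomes y, etc.
Applying it to study: s↔h, t↔g, u↔f, d↔w, y↔b.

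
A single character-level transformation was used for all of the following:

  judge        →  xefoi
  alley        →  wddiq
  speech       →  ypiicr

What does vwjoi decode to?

range

j(9)→x(23) and u(20)→e(4) fit y≡3x+22 (mod 26); the inverse of 3 mod 26 is 9. Treating letters as 0–25, the rule is x ↦ 3x + 22 (mod 26).
Decoding vwjoi: v(21)→9·(21−22)≡17=r; w(22)→9·(22−22)≡0=a; j(9)→9·(9−22)≡13=n; o(14)→9·(14−22)≡6=g; i(8)→9·(8−22)≡4=e (all mod 26).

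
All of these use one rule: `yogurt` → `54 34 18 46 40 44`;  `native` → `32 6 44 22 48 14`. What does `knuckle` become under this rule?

y(#25)→54 and o(#15)→34: differences scale by 2, so n = 2·pos + 4. Each letter becomes 2×(its alphabet position, a=1..z=26) + 4.
For knuckle: k=11→26, n=14→32, u=21→46, c=3→10, k=11→26, l=12→28, e=5→14.

26 32 46 10 26 28 14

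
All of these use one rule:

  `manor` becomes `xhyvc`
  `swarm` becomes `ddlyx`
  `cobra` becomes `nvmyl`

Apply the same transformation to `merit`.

Shifts by position in manor: pos 0: m→x (+11), pos 1: a→h (+7), pos 2: n→y (+11), pos 3: o→v (+7) — repeating every 2. It's a Vigenère-style cipher with numeric key [11,7]: position i shifts by key[i mod 2].
Applying it to merit: m+11=x, e+7=l, r+11=c, i+7=p, t+11=e.

xlcpe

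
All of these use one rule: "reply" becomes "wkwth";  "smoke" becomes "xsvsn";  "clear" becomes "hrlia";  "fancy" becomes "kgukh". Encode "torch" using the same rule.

yuykq

In reply: r→w is +5, e→k is +6, p→w is +7, l→t is +8 — the shift increases by 1 each position. Letter i (0-indexed) is shifted by i+5, so successive shifts are 5, 6, 7, ….
Applying it to torch: t+5=y, o+6=u, r+7=y, c+8=k, h+9=q.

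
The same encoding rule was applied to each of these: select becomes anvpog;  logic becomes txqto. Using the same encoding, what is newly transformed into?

Letter i (0-indexed) is shifted by i+8, so successive shifts are 8, 9, 10, ….
Applying it to newly: n+8=v, e+9=n, w+10=g, l+11=w, y+12=k.

vngwk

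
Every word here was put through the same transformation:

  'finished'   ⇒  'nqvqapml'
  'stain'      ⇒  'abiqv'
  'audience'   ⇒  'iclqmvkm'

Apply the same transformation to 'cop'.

kwx

It's a constant shift of +8 (ROT8).
Applying it to cop: c+8=k, o+8=w, p+8=x.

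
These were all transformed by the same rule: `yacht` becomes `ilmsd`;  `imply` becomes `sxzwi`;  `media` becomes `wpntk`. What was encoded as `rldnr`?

hatch

Shifts by position in yacht: pos 0: y→i (+10), pos 1: a→l (+11), pos 2: c→m (+10), pos 3: h→s (+11) — repeating every 2. The shifts repeat in a cycle of length 2: positions 0,1,… shift by +10, +11, then the pattern repeats.
Decoding rldnr: r−10=h, l−11=a, d−10=t, n−11=c, r−10=h.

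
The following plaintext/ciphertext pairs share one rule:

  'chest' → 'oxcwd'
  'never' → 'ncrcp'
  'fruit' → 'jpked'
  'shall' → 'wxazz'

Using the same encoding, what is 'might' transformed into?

geqxd

This is an affine cipher: with a=0,…,z=25, each position x becomes (7x+0) mod 26.
Applying it to might: m(12)→7·12+0≡6=g; i(8)→7·8+0≡4=e; g(6)→7·6+0≡16=q; h(7)→7·7+0≡23=x; t(19)→7·19+0≡3=d (all mod 26).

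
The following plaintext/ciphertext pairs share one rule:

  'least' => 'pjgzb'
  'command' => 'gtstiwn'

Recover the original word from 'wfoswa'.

The shift increases by 1 at each position, starting from +4: 4, 5, 6, ….
Undoing it on wfoswa: w−4=s, f−5=a, o−6=i, s−7=l, w−8=o, a−9=r.

sailor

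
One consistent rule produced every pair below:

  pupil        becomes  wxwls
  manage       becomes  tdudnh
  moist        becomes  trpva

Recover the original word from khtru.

Shifts by position in pupil: pos 0: p→w (+7), pos 1: u→x (+3), pos 2: p→w (+7), pos 3: i→l (+3) — repeating every 2. The shifts repeat in a cycle of length 2: positions 0,1,… shift by +7, +3, then the pattern repeats.
Undoing it on khtru: k−7=d, h−3=e, t−7=m, r−3=o, u−7=n.

demon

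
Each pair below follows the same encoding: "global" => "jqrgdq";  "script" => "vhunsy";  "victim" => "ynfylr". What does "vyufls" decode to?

Shifts by position in global: pos 0: g→j (+3), pos 1: l→q (+5), pos 2: o→r (+3), pos 3: b→g (+5) — repeating every 2. A repeating key of period 2 is used — shifts +3, +5 over and over.
Decoding vyufls: v−3=s, y−5=t, u−3=r, f−5=a, l−3=i, s−5=n.

strain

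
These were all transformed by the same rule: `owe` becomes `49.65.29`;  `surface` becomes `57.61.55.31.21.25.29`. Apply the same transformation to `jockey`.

The formula is n = 2×(alphabet index, a=1) + 19.
For jockey: j=10→39, o=15→49, c=3→25, k=11→41, e=5→29, y=25→69.

39.49.25.41.29.69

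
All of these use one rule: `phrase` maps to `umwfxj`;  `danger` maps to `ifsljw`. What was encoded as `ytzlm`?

Compare letters: p→u is +5, h→m is +5, r→w is +5 — a constant shift. It's a constant shift of +5 (ROT5).
Undoing it on ytzlm: y−5=t, t−5=o, z−5=u, l−5=g, m−5=h.

tough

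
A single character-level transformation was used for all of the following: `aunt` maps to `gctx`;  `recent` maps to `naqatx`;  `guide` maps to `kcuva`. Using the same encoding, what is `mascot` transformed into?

a(0)→g(6) and u(20)→c(2) fit y≡5x+6 (mod 26); the inverse of 5 mod 26 is 21. Each letter's alphabet position (a=0..z=25) is mapped through 5·x+6 mod 26 — an affine cipher.
On mascot: m(12)→5·12+6≡14=o; a(0)→5·0+6≡6=g; s(18)→5·18+6≡18=s; c(2)→5·2+6≡16=q; o(14)→5·14+6≡24=y; t(19)→5·19+6≡23=x (all mod 26).

ogsqyx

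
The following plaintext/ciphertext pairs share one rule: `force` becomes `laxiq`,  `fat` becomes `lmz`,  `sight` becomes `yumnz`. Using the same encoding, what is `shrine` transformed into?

The shift depends on letter class: consonant f→l is +6, but vowel o→a is +12. Vowels shift forward by 12 and consonants shift forward by 6.
For shrine: s(cons)+6=y, h(cons)+6=n, r(cons)+6=x, i(vowel)+12=u, n(cons)+6=t, e(vowel)+12=q.

ynxutq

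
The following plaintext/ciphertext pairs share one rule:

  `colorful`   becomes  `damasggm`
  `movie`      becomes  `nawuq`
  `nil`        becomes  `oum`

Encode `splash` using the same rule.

tqmmti

The shift depends on letter class: consonant c→d is +1, but vowel o→a is +12. Vowels shift forward by 12 and consonants shift forward by 1.
For splash: s(cons)+1=t, p(cons)+1=q, l(cons)+1=m, a(vowel)+12=m, s(cons)+1=t, h(cons)+1=i.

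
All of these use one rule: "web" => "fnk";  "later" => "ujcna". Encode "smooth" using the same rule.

bvxxcq

Compare letters: w→f is +9, e→n is +9, b→k is +9 — a constant shift. This is a Caesar cipher with shift 9.
For smooth: s+9=b, m+9=v, o+9=x, o+9=x, t+9=c, h+9=q.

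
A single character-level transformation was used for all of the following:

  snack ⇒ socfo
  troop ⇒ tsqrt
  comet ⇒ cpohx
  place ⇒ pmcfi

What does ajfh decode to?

Letter i (0-indexed) is shifted by i+0, so successive shifts are 0, 1, 2, ….
Reversing it on ajfh: a−0=a, j−1=i, f−2=d, h−3=e.

aide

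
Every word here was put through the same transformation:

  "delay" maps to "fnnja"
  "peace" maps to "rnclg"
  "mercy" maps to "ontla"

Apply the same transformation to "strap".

It's a Vigenère-style cipher with numeric key [2,9]: position i shifts by key[i mod 2].
For strap: s+2=u, t+9=c, r+2=t, a+9=j, p+2=r.

uctjr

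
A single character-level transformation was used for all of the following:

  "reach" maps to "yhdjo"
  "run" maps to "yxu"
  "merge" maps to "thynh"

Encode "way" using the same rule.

ddf

The shift depends on letter class: consonant r→y is +7, but vowel e→h is +3. Two shifts are in play — +3 for a/e/i/o/u, +7 for every other letter.
For way: w(cons)+7=d, a(vowel)+3=d, y(cons)+7=f.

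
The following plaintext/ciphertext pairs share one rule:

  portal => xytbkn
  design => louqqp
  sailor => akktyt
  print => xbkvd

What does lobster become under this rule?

Shifts by position in portal: pos 0: p→x (+8), pos 1: o→y (+10), pos 2: r→t (+2), pos 3: t→b (+8), pos 4: a→k (+10), pos 5: l→n (+2) — repeating every 3. The shifts repeat in a cycle of length 3: positions 0,1,… shift by +8, +10, +2, then the pattern repeats.
For lobster: l+8=t, o+10=y, b+2=d, s+8=a, t+10=d, e+2=g, r+8=z.

tydadgz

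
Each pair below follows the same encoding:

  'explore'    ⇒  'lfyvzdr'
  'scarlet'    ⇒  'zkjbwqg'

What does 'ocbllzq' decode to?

In explore: e→l is +7, x→f is +8, p→y is +9, l→v is +10 — the shift increases by 1 each position. Each letter shifts forward by (position + 7), i.e. 7, 8, 9, … — the shift grows by one for each successive letter.
Decoding ocbllzq: o−7=h, c−8=u, b−9=s, l−10=b, l−11=a, z−12=n, q−13=d.

husband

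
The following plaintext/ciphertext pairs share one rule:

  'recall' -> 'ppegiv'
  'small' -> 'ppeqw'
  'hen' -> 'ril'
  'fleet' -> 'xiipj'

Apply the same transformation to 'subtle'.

ipxfyw

The word is reversed, then every letter is shifted forward by 4.
Applying it to subtle: reverse → eltbus; then shift: e+4=i, l+4=p, t+4=x, b+4=f, u+4=y, s+4=w.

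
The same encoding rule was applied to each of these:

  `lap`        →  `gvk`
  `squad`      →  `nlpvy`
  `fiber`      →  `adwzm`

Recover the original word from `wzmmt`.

berry

Compare letters: l→g is +21, a→v is +21, p→k is +21 — a constant shift. Each letter is shifted forward by 21 in the alphabet (a Caesar shift of +21).
Undoing it on wzmmt: w−21=b, z−21=e, m−21=r, m−21=r, t−21=y.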